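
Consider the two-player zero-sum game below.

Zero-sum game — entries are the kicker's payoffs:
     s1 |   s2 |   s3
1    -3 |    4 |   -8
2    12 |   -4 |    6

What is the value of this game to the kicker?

Column s1 is strictly dominated by s3 for the goalkeeper (it gives the kicker more in every row).
The remaining 2×2 game on (1, 2) × (s2, s3) has no saddle point. Let the kicker play 1 with probability p; indifference gives 4p − 4(1−p) = −8p + 6(1−p), so p = 5/11.
Similarly the goalkeeper's optimal q on s2 is 7/11, and the value is 4·(7/11) + (-8)·(4/11) = -4/11.

-4/11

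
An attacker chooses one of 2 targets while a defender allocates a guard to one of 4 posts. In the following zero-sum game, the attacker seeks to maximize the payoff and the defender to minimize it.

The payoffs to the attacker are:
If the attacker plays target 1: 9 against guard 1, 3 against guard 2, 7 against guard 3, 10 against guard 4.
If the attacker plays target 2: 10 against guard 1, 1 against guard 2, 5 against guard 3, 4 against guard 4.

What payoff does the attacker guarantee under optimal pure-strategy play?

3

Row minima: 3, 1 → the attacker's maximin is 3.
Column maxima: 10, 3, 7, 10 → the defender's minimax is 3.
They coincide at (target 1, guard 2), so the value is 3.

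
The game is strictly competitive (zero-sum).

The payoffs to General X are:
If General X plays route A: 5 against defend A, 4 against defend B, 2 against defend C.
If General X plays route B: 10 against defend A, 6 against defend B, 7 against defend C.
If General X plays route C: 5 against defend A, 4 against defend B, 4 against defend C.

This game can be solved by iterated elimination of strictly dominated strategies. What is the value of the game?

Column defend A is strictly dominated by defend B for General Y (4<5, 6<10, 4<5); eliminate defend A.
Row route C is strictly dominated by row route B (6>4, 7>4); eliminate route C.
Row route A is strictly dominated by row route B (6>4, 7>2); eliminate route A.
Column defend C is strictly dominated by defend B for General Y (6<7); eliminate defend C.
Only (route B, defend B) remains, with payoff 6.

6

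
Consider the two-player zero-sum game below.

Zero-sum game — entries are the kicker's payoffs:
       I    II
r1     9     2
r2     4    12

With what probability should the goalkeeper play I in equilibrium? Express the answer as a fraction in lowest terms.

2/3

Row minima are 2 and 4, so the kicker's maximin is 4; column maxima are 9 and 12, so the goalkeeper's minimax is 9. These differ, so the equilibrium is in mixed strategies.
Let the goalkeeper play I with probability q. The kicker is indifferent when 9q + 2(1−q) = 4q + 12(1−q), giving q = 2/3.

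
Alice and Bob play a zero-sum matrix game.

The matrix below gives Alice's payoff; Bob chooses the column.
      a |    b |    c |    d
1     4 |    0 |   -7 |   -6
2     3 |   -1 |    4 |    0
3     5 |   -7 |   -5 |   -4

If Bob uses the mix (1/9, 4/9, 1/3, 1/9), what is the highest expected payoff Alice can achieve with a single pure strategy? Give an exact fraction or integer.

1: (4)·(1/9) + (0)·(4/9) + (-7)·(1/3) + (-6)·(1/9) = -23/9.
2: (3)·(1/9) + (-1)·(4/9) + (4)·(1/3) + (0)·(1/9) = 11/9.
3: (5)·(1/9) + (-7)·(4/9) + (-5)·(1/3) + (-4)·(1/9) = -14/3.
The best pure response is 2 with expected payoff 11/9.

11/9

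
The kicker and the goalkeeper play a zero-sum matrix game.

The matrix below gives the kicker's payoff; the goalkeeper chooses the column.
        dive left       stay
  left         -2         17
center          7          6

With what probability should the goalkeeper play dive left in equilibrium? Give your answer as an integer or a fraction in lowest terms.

Row minima are -2 and 6, so the kicker's maximin is 6; column maxima are 7 and 17, so the goalkeeper's minimax is 7. These differ, so the equilibrium is in mixed strategies.
Let the goalkeeper play dive left with probability q. The kicker is indifferent when −2q + 17(1−q) = 7q + 6(1−q), giving q = 11/20.

11/20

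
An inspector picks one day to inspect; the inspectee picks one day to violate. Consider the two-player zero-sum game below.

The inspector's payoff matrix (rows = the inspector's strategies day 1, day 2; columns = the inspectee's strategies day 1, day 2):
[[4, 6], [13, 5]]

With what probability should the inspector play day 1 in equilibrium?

4/5

Row minima are 4 and 5, so the inspector's maximin is 5; column maxima are 13 and 6, so the inspectee's minimax is 6. These differ, so the equilibrium is in mixed strategies.
Let the inspector play day 1 with probability p. The inspectee is indifferent when 4p + 13(1−p) = 6p + 5(1−p), giving p = 4/5.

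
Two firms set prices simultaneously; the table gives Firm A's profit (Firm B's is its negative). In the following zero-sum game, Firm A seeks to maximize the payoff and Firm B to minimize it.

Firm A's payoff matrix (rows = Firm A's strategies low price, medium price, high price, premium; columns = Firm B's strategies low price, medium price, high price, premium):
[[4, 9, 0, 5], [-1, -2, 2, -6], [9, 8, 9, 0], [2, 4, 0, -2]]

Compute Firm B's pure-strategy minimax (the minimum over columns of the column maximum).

The worst case (largest entry) in each column is low price: 9, medium price: 9, high price: 9, premium: 5.
The best (smallest) of these is 5.

5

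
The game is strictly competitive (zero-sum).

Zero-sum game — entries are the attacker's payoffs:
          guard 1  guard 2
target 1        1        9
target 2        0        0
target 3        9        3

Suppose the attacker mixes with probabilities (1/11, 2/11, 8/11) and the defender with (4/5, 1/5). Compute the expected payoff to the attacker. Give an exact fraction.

Against (4/5, 1/5), each row's expected payoff is target 1: 13/5; target 2: 0; target 3: 39/5.
Taking the (1/11, 2/11, 8/11)-weighted average: (1/11)·(13/5) + (2/11)·(0) + (8/11)·(39/5) = 65/11.

65/11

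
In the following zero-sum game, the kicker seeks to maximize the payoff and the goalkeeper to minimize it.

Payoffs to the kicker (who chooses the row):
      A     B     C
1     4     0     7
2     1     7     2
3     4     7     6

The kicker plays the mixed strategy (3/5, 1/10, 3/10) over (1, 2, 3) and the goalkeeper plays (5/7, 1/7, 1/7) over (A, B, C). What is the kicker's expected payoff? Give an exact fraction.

Against (5/7, 1/7, 1/7), each row's expected payoff is 1: 27/7; 2: 2; 3: 33/7.
Taking the (3/5, 1/10, 3/10)-weighted average: (3/5)·(27/7) + (1/10)·(2) + (3/10)·(33/7) = 55/14.

55/14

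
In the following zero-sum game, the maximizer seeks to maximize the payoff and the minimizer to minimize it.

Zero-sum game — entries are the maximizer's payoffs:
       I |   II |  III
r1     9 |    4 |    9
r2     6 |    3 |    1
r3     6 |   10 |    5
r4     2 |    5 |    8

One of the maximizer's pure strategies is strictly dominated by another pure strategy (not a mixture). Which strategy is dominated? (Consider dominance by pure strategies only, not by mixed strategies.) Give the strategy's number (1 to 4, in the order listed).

Compare r2 with r1: 9 > 6, 4 > 3, 9 > 1.
So r1 strictly dominates r2 for the maximizer; r2 is strictly dominated.

2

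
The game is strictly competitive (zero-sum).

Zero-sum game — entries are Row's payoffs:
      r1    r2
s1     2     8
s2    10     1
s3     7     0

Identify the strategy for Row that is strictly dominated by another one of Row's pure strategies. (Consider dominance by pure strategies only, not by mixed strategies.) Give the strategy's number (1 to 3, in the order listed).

3

Compare s3 with s2: 10 > 7, 1 > 0.
So s2 strictly dominates s3 for Row; s3 is strictly dominated.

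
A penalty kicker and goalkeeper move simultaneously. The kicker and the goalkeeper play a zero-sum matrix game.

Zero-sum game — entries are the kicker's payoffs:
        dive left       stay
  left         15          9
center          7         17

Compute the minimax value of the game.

12

Row minima are 9 and 7, so the kicker's maximin is 9; column maxima are 15 and 17, so the goalkeeper's minimax is 15. These differ, so the equilibrium is in mixed strategies.
Let the kicker play left with probability p. The goalkeeper is indifferent when 15p + 7(1−p) = 9p + 17(1−p), giving p = 5/8.
Let the goalkeeper play dive left with probability q. The kicker is indifferent when 15q + 9(1−q) = 7q + 17(1−q), giving q = 1/2.
The value is 15·(1/2) + (9)·(1/2) = 12.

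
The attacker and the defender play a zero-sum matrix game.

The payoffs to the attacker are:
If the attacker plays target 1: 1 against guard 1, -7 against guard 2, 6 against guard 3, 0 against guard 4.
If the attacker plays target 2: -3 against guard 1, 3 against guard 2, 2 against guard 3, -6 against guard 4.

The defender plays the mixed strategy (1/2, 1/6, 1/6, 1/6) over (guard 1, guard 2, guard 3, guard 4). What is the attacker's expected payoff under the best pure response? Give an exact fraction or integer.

1/3

target 1: (1)·(1/2) + (-7)·(1/6) + (6)·(1/6) + (0)·(1/6) = 1/3.
target 2: (-3)·(1/2) + (3)·(1/6) + (2)·(1/6) + (-6)·(1/6) = -5/3.
The best pure response is target 1 with expected payoff 1/3.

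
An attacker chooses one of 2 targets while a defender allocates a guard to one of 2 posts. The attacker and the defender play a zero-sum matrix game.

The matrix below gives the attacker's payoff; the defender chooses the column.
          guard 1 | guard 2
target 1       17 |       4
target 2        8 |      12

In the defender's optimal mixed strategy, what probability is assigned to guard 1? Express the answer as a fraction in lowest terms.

8/17

Row minima are 4 and 8, so the attacker's maximin is 8; column maxima are 17 and 12, so the defender's minimax is 12. These differ, so the equilibrium is in mixed strategies.
Let the defender play guard 1 with probability q. The attacker is indifferent when 17q + 4(1−q) = 8q + 12(1−q), giving q = 8/17.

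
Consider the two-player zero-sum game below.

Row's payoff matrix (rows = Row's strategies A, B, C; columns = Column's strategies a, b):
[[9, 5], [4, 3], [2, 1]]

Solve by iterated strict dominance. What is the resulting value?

5

Row C is strictly dominated by row A (9>2, 5>1); eliminate C.
Row B is strictly dominated by row A (9>4, 5>3); eliminate B.
Column a is strictly dominated by b for Column (5<9); eliminate a.
Only (A, b) remains, with payoff 5.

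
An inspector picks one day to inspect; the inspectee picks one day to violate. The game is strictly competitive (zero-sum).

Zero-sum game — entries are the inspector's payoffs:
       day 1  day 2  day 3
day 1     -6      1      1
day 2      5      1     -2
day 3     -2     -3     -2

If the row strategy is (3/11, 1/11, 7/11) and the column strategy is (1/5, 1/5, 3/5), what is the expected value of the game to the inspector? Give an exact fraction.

Against (1/5, 1/5, 3/5), each row's expected payoff is day 1: -2/5; day 2: 0; day 3: -11/5.
Taking the (3/11, 1/11, 7/11)-weighted average: (3/11)·(-2/5) + (1/11)·(0) + (7/11)·(-11/5) = -83/55.

-83/55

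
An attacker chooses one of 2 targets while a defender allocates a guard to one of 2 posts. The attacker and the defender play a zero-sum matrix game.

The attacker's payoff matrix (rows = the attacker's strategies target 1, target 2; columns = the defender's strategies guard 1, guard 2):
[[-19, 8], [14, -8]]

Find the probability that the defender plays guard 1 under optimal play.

16/49

Row minima are -19 and -8, so the attacker's maximin is -8; column maxima are 14 and 8, so the defender's minimax is 8. These differ, so the equilibrium is in mixed strategies.
Let the defender play guard 1 with probability q. The attacker is indifferent when −19q + 8(1−q) = 14q − 8(1−q), giving q = 16/49.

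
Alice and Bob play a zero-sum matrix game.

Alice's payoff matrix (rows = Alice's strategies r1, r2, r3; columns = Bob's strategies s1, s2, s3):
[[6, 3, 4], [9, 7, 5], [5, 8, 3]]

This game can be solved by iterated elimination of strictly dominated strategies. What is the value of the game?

5

Row r1 is strictly dominated by row r2 (9>6, 7>3, 5>4); eliminate r1.
Column s2 is strictly dominated by s3 for Bob (5<7, 3<8); eliminate s2.
Column s1 is strictly dominated by s3 for Bob (5<9, 3<5); eliminate s1.
Row r3 is strictly dominated by row r2 (5>3); eliminate r3.
Only (r2, s3) remains, with payoff 5.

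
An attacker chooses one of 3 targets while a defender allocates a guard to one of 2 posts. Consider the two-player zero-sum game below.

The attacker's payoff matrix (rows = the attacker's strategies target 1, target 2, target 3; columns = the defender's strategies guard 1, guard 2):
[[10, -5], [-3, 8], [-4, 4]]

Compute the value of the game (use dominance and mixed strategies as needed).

5/2

Row target 3 is strictly dominated by row target 2, so the attacker never plays it.
The remaining 2×2 game on (target 1, target 2) × (guard 1, guard 2) has no saddle point. Let the attacker play target 1 with probability p; indifference gives 10p − 3(1−p) = −5p + 8(1−p), so p = 11/26.
Similarly the defender's optimal q on guard 1 is 1/2, and the value is 10·(1/2) + (-5)·(1/2) = 5/2.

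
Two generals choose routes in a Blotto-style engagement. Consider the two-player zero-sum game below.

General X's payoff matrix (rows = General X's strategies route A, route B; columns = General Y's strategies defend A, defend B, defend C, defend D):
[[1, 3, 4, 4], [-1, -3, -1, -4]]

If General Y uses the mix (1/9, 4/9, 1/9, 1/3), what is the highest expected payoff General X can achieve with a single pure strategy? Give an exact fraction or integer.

route A: (1)·(1/9) + (3)·(4/9) + (4)·(1/9) + (4)·(1/3) = 29/9.
route B: (-1)·(1/9) + (-3)·(4/9) + (-1)·(1/9) + (-4)·(1/3) = -26/9.
The best pure response is route A with expected payoff 29/9.

29/9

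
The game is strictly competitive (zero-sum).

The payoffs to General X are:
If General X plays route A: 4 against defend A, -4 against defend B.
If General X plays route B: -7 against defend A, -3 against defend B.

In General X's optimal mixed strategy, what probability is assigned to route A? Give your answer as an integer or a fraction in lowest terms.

1/3

Row minima are -4 and -7, so General X's maximin is -4; column maxima are 4 and -3, so General Y's minimax is -3. These differ, so the equilibrium is in mixed strategies.
Let General X play route A with probability p. General Y is indifferent when 4p − 7(1−p) = −4p − 3(1−p), giving p = 1/3.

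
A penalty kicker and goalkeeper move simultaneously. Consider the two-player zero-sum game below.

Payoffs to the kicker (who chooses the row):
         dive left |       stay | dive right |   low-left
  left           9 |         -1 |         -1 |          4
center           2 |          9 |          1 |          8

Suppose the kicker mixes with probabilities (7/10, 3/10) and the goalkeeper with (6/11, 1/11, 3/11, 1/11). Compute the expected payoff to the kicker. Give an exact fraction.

237/55

Against (6/11, 1/11, 3/11, 1/11), each row's expected payoff is left: 54/11; center: 32/11.
Taking the (7/10, 3/10)-weighted average: (7/10)·(54/11) + (3/10)·(32/11) = 237/55.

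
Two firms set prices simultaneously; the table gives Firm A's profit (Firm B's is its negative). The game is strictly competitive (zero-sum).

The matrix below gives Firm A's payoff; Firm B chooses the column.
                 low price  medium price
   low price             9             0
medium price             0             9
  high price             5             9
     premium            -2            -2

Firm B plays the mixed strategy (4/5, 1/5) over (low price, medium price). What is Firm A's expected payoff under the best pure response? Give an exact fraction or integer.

36/5

low price: (9)·(4/5) + (0)·(1/5) = 36/5.
medium price: (0)·(4/5) + (9)·(1/5) = 9/5.
high price: (5)·(4/5) + (9)·(1/5) = 29/5.
premium: (-2)·(4/5) + (-2)·(1/5) = -2.
The best pure response is low price with expected payoff 36/5.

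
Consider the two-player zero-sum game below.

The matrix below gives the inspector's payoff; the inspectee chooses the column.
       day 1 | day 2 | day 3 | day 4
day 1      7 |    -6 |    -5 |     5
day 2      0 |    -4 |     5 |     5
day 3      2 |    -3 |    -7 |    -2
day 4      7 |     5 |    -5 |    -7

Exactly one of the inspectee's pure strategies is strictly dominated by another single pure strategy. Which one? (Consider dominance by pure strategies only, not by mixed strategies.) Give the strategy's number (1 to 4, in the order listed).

The inspectee prefers columns that give the inspector less. Compare day 1 with day 2: -6 < 7, -4 < 0, -3 < 2, 5 < 7.
So day 2 strictly dominates day 1 for the inspectee; day 1 is strictly dominated.

1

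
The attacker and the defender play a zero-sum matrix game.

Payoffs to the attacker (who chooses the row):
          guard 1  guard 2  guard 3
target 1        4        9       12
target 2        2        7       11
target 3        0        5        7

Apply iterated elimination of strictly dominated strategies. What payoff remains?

Row target 3 is strictly dominated by row target 1 (4>0, 9>5, 12>7); eliminate target 3.
Row target 2 is strictly dominated by row target 1 (4>2, 9>7, 12>11); eliminate target 2.
Column guard 3 is strictly dominated by guard 1 for the defender (4<12); eliminate guard 3.
Column guard 2 is strictly dominated by guard 1 for the defender (4<9); eliminate guard 2.
Only (target 1, guard 1) remains, with payoff 4.

4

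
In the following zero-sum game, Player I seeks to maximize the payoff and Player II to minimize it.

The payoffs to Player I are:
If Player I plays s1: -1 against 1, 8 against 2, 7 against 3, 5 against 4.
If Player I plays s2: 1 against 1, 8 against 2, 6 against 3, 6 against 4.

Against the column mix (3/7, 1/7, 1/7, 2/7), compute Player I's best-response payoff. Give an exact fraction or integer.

s1: (-1)·(3/7) + (8)·(1/7) + (7)·(1/7) + (5)·(2/7) = 22/7.
s2: (1)·(3/7) + (8)·(1/7) + (6)·(1/7) + (6)·(2/7) = 29/7.
The best pure response is s2 with expected payoff 29/7.

29/7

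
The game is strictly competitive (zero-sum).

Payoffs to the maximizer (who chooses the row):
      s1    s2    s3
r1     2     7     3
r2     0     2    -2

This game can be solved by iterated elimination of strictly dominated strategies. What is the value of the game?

Column s2 is strictly dominated by s1 for the minimizer (2<7, 0<2); eliminate s2.
Row r2 is strictly dominated by row r1 (2>0, 3>-2); eliminate r2.
Column s3 is strictly dominated by s1 for the minimizer (2<3); eliminate s3.
Only (r1, s1) remains, with payoff 2.

2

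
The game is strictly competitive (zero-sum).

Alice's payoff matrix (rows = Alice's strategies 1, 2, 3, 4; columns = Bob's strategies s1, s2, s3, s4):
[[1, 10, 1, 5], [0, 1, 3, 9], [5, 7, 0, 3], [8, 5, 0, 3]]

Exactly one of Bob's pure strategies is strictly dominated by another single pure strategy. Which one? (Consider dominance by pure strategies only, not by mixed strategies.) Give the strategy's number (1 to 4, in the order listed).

Bob prefers columns that give Alice less. Compare s4 with s3: 1 < 5, 3 < 9, 0 < 3, 0 < 3.
So s3 strictly dominates s4 for Bob; s4 is strictly dominated.

4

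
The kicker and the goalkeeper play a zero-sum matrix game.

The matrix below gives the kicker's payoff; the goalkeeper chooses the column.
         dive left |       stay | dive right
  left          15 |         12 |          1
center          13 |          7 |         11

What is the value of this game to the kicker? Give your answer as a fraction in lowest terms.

Column dive left is strictly dominated by stay for the goalkeeper (it gives the kicker more in every row).
The remaining 2×2 game on (left, center) × (stay, dive right) has no saddle point. Let the kicker play left with probability p; indifference gives 12p + 7(1−p) = p + 11(1−p), so p = 4/15.
Similarly the goalkeeper's optimal q on stay is 2/3, and the value is 12·(2/3) + (1)·(1/3) = 25/3.

25/3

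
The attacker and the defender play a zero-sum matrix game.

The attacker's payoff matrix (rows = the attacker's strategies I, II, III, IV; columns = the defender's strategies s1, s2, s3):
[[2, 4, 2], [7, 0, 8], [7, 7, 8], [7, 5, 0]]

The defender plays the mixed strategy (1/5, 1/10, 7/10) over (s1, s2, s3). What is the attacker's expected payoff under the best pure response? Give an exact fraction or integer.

77/10

I: (2)·(1/5) + (4)·(1/10) + (2)·(7/10) = 11/5.
II: (7)·(1/5) + (0)·(1/10) + (8)·(7/10) = 7.
III: (7)·(1/5) + (7)·(1/10) + (8)·(7/10) = 77/10.
IV: (7)·(1/5) + (5)·(1/10) + (0)·(7/10) = 19/10.
The best pure response is III with expected payoff 77/10.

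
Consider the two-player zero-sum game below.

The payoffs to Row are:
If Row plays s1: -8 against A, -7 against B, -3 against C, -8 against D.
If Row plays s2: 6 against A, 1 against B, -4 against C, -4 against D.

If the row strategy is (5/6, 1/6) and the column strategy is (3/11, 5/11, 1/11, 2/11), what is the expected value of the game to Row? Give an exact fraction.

Against (3/11, 5/11, 1/11, 2/11), each row's expected payoff is s1: -78/11; s2: 1.
Taking the (5/6, 1/6)-weighted average: (5/6)·(-78/11) + (1/6)·(1) = -379/66.

-379/66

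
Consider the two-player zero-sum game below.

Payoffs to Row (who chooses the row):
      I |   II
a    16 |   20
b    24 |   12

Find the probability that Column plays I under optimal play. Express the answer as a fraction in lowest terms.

Row minima are 16 and 12, so Row's maximin is 16; column maxima are 24 and 20, so Column's minimax is 20. These differ, so the equilibrium is in mixed strategies.
Let Column play I with probability q. Row is indifferent when 16q + 20(1−q) = 24q + 12(1−q), giving q = 1/2.

1/2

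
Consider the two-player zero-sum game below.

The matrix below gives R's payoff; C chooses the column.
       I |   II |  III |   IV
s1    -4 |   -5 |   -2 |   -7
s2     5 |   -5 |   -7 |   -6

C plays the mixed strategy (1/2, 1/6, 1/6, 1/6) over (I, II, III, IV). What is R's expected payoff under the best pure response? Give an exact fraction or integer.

s1: (-4)·(1/2) + (-5)·(1/6) + (-2)·(1/6) + (-7)·(1/6) = -13/3.
s2: (5)·(1/2) + (-5)·(1/6) + (-7)·(1/6) + (-6)·(1/6) = -1/2.
The best pure response is s2 with expected payoff -1/2.

-1/2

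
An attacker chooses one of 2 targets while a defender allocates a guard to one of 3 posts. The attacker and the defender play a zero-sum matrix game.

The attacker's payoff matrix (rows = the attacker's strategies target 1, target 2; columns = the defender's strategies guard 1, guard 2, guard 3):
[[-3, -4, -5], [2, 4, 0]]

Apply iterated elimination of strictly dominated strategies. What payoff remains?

Column guard 2 is strictly dominated by guard 3 for the defender (-5<-4, 0<4); eliminate guard 2.
Row target 1 is strictly dominated by row target 2 (2>-3, 0>-5); eliminate target 1.
Column guard 1 is strictly dominated by guard 3 for the defender (0<2); eliminate guard 1.
Only (target 2, guard 3) remains, with payoff 0.

0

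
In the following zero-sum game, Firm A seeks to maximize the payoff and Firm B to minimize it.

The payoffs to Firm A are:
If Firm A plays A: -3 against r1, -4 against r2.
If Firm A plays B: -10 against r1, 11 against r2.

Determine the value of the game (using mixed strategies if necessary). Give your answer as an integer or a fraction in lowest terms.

-73/22

Row minima are -4 and -10, so Firm A's maximin is -4; column maxima are -3 and 11, so Firm B's minimax is -3. These differ, so the equilibrium is in mixed strategies.
Let Firm A play A with probability p. Firm B is indifferent when −3p − 10(1−p) = −4p + 11(1−p), giving p = 21/22.
Let Firm B play r1 with probability q. Firm A is indifferent when −3q − 4(1−q) = −10q + 11(1−q), giving q = 15/22.
The value is -3·(15/22) + (-4)·(7/22) = -73/22.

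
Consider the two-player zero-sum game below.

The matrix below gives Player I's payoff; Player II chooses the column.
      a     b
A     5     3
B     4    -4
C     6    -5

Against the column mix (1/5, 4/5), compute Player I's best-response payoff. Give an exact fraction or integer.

17/5

A: (5)·(1/5) + (3)·(4/5) = 17/5.
B: (4)·(1/5) + (-4)·(4/5) = -12/5.
C: (6)·(1/5) + (-5)·(4/5) = -14/5.
The best pure response is A with expected payoff 17/5.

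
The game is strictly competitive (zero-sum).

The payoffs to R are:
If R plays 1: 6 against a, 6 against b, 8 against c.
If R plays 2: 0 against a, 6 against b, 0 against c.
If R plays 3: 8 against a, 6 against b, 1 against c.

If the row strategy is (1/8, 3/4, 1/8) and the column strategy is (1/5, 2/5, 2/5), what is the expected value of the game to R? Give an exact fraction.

Against (1/5, 2/5, 2/5), each row's expected payoff is 1: 34/5; 2: 12/5; 3: 22/5.
Taking the (1/8, 3/4, 1/8)-weighted average: (1/8)·(34/5) + (3/4)·(12/5) + (1/8)·(22/5) = 16/5.

16/5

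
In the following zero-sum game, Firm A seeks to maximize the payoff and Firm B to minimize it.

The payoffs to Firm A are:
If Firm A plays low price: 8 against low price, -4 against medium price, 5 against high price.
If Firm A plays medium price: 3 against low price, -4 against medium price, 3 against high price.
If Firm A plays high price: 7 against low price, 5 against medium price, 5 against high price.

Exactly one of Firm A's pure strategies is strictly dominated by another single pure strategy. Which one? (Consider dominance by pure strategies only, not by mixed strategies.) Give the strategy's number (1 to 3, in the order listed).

Compare medium price with high price: 7 > 3, 5 > -4, 5 > 3.
So high price strictly dominates medium price for Firm A; medium price is strictly dominated.

2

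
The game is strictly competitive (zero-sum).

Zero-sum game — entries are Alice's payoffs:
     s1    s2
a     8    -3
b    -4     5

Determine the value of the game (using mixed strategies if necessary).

7/5

Row minima are -3 and -4, so Alice's maximin is -3; column maxima are 8 and 5, so Bob's minimax is 5. These differ, so the equilibrium is in mixed strategies.
Let Alice play a with probability p. Bob is indifferent when 8p − 4(1−p) = −3p + 5(1−p), giving p = 9/20.
Let Bob play s1 with probability q. Alice is indifferent when 8q − 3(1−q) = −4q + 5(1−q), giving q = 2/5.
The value is 8·(2/5) + (-3)·(3/5) = 7/5.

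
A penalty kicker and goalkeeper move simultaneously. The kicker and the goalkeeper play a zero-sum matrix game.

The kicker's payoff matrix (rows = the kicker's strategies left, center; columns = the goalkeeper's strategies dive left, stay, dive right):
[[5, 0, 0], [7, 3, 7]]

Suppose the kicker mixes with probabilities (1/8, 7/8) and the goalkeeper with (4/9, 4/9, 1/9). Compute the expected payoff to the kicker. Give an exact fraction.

349/72

Against (4/9, 4/9, 1/9), each row's expected payoff is left: 20/9; center: 47/9.
Taking the (1/8, 7/8)-weighted average: (1/8)·(20/9) + (7/8)·(47/9) = 349/72.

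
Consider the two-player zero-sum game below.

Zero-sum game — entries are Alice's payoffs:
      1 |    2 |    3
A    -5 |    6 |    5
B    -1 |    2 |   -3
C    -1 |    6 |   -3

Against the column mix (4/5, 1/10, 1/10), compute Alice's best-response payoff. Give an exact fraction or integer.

A: (-5)·(4/5) + (6)·(1/10) + (5)·(1/10) = -29/10.
B: (-1)·(4/5) + (2)·(1/10) + (-3)·(1/10) = -9/10.
C: (-1)·(4/5) + (6)·(1/10) + (-3)·(1/10) = -1/2.
The best pure response is C with expected payoff -1/2.

-1/2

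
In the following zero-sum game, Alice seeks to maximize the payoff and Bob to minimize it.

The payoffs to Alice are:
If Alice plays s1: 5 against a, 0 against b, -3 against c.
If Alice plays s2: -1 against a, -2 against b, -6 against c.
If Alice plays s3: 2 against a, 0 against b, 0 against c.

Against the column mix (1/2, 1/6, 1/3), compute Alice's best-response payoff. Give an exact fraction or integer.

s1: (5)·(1/2) + (0)·(1/6) + (-3)·(1/3) = 3/2.
s2: (-1)·(1/2) + (-2)·(1/6) + (-6)·(1/3) = -17/6.
s3: (2)·(1/2) + (0)·(1/6) + (0)·(1/3) = 1.
The best pure response is s1 with expected payoff 3/2.

3/2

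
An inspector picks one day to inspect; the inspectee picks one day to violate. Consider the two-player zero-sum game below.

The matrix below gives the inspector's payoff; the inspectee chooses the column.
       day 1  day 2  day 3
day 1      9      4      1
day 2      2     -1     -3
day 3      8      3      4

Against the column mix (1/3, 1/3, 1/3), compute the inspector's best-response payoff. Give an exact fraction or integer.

day 1: (9)·(1/3) + (4)·(1/3) + (1)·(1/3) = 14/3.
day 2: (2)·(1/3) + (-1)·(1/3) + (-3)·(1/3) = -2/3.
day 3: (8)·(1/3) + (3)·(1/3) + (4)·(1/3) = 5.
The best pure response is day 3 with expected payoff 5.

5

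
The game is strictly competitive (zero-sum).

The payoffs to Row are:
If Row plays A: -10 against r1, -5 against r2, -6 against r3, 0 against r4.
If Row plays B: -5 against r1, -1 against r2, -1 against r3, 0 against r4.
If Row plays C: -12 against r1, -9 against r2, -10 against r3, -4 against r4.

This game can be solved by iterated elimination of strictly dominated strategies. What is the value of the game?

Row C is strictly dominated by row A (-10>-12, -5>-9, -6>-10, 0>-4); eliminate C.
Column r3 is strictly dominated by r1 for Column (-10<-6, -5<-1); eliminate r3.
Column r2 is strictly dominated by r1 for Column (-10<-5, -5<-1); eliminate r2.
Column r4 is strictly dominated by r1 for Column (-10<0, -5<0); eliminate r4.
Row A is strictly dominated by row B (-5>-10); eliminate A.
Only (B, r1) remains, with payoff -5.

-5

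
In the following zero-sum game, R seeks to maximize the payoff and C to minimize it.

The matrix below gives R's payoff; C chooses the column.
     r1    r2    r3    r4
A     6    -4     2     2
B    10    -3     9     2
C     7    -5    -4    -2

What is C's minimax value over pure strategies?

-3

The worst case (largest entry) in each column is r1: 10, r2: -3, r3: 9, r4: 2.
The best (smallest) of these is -3.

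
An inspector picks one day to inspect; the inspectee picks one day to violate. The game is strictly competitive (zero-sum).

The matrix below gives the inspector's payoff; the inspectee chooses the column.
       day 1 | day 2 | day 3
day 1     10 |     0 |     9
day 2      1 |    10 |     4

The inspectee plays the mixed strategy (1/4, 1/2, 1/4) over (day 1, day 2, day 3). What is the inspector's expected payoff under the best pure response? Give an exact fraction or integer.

25/4

day 1: (10)·(1/4) + (0)·(1/2) + (9)·(1/4) = 19/4.
day 2: (1)·(1/4) + (10)·(1/2) + (4)·(1/4) = 25/4.
The best pure response is day 2 with expected payoff 25/4.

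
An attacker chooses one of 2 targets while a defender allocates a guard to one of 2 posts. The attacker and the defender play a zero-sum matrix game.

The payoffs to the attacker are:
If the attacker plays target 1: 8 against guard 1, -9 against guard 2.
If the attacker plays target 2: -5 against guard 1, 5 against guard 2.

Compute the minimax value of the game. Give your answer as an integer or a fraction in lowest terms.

Row minima are -9 and -5, so the attacker's maximin is -5; column maxima are 8 and 5, so the defender's minimax is 5. These differ, so the equilibrium is in mixed strategies.
Let the attacker play target 1 with probability p. The defender is indifferent when 8p − 5(1−p) = −9p + 5(1−p), giving p = 10/27.
Let the defender play guard 1 with probability q. The attacker is indifferent when 8q − 9(1−q) = −5q + 5(1−q), giving q = 14/27.
The value is 8·(14/27) + (-9)·(13/27) = -5/27.

-5/27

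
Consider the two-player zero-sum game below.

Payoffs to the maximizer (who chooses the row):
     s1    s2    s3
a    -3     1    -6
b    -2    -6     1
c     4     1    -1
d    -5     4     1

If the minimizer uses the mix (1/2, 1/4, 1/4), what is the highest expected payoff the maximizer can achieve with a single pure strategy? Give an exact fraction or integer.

2

a: (-3)·(1/2) + (1)·(1/4) + (-6)·(1/4) = -11/4.
b: (-2)·(1/2) + (-6)·(1/4) + (1)·(1/4) = -9/4.
c: (4)·(1/2) + (1)·(1/4) + (-1)·(1/4) = 2.
d: (-5)·(1/2) + (4)·(1/4) + (1)·(1/4) = -5/4.
The best pure response is c with expected payoff 2.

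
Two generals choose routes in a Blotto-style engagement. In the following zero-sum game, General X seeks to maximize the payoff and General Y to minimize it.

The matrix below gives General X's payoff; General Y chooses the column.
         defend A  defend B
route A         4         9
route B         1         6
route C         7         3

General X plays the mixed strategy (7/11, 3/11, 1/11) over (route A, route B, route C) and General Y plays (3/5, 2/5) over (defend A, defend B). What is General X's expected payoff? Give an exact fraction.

Against (3/5, 2/5), each row's expected payoff is route A: 6; route B: 3; route C: 27/5.
Taking the (7/11, 3/11, 1/11)-weighted average: (7/11)·(6) + (3/11)·(3) + (1/11)·(27/5) = 282/55.

282/55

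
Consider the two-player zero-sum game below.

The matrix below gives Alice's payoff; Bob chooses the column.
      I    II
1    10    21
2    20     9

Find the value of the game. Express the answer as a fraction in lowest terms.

15

Row minima are 10 and 9, so Alice's maximin is 10; column maxima are 20 and 21, so Bob's minimax is 20. These differ, so the equilibrium is in mixed strategies.
Let Alice play 1 with probability p. Bob is indifferent when 10p + 20(1−p) = 21p + 9(1−p), giving p = 1/2.
Let Bob play I with probability q. Alice is indifferent when 10q + 21(1−q) = 20q + 9(1−q), giving q = 6/11.
The value is 10·(6/11) + (21)·(5/11) = 15.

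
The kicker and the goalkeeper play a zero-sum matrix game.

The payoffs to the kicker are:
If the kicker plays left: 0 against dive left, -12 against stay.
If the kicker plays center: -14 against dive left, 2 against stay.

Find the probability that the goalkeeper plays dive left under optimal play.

1/2

Row minima are -12 and -14, so the kicker's maximin is -12; column maxima are 0 and 2, so the goalkeeper's minimax is 0. These differ, so the equilibrium is in mixed strategies.
Let the goalkeeper play dive left with probability q. The kicker is indifferent when −12(1−q) = −14q + 2(1−q), giving q = 1/2.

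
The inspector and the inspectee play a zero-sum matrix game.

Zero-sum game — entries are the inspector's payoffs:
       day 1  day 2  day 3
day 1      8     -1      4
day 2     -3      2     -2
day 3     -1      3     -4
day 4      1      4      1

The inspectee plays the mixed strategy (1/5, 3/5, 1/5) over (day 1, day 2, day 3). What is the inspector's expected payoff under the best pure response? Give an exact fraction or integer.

day 1: (8)·(1/5) + (-1)·(3/5) + (4)·(1/5) = 9/5.
day 2: (-3)·(1/5) + (2)·(3/5) + (-2)·(1/5) = 1/5.
day 3: (-1)·(1/5) + (3)·(3/5) + (-4)·(1/5) = 4/5.
day 4: (1)·(1/5) + (4)·(3/5) + (1)·(1/5) = 14/5.
The best pure response is day 4 with expected payoff 14/5.

14/5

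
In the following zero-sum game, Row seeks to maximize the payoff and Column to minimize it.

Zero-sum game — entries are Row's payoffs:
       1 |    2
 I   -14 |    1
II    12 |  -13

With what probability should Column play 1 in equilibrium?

7/20

Row minima are -14 and -13, so Row's maximin is -13; column maxima are 12 and 1, so Column's minimax is 1. These differ, so the equilibrium is in mixed strategies.
Let Column play 1 with probability q. Row is indifferent when −14q + (1−q) = 12q − 13(1−q), giving q = 7/20.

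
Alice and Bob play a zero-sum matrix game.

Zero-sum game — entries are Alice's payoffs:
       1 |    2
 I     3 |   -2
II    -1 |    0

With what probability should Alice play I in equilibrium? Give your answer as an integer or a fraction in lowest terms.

1/6

Row minima are -2 and -1, so Alice's maximin is -1; column maxima are 3 and 0, so Bob's minimax is 0. These differ, so the equilibrium is in mixed strategies.
Let Alice play I with probability p. Bob is indifferent when 3p − (1−p) = −2p, giving p = 1/6.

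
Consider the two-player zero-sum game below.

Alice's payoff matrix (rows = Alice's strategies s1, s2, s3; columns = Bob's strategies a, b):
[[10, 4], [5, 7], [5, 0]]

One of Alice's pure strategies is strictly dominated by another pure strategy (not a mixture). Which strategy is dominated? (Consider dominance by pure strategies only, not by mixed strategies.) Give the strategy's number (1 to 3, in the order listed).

Compare s3 with s1: 10 > 5, 4 > 0.
So s1 strictly dominates s3 for Alice; s3 is strictly dominated.

3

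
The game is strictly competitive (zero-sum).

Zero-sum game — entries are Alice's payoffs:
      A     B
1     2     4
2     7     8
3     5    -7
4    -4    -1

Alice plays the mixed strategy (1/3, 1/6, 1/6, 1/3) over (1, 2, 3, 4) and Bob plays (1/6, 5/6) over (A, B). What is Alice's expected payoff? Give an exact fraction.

Against (1/6, 5/6), each row's expected payoff is 1: 11/3; 2: 47/6; 3: -5; 4: -3/2.
Taking the (1/3, 1/6, 1/6, 1/3)-weighted average: (1/3)·(11/3) + (1/6)·(47/6) + (1/6)·(-5) + (1/3)·(-3/2) = 43/36.

43/36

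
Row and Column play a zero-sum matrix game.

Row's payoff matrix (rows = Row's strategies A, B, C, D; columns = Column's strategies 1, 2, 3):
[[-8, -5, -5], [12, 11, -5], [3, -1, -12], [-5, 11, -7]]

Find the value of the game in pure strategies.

-5

Row minima: -8, -5, -12, -7 → Row's maximin is -5.
Column maxima: 12, 11, -5 → Column's minimax is -5.
They coincide at (B, 3), so the value is -5.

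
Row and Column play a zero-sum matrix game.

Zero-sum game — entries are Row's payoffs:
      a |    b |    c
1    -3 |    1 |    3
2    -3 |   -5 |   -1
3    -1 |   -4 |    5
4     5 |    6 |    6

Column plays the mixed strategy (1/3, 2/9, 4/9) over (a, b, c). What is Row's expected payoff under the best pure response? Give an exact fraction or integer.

17/3

1: (-3)·(1/3) + (1)·(2/9) + (3)·(4/9) = 5/9.
2: (-3)·(1/3) + (-5)·(2/9) + (-1)·(4/9) = -23/9.
3: (-1)·(1/3) + (-4)·(2/9) + (5)·(4/9) = 1.
4: (5)·(1/3) + (6)·(2/9) + (6)·(4/9) = 17/3.
The best pure response is 4 with expected payoff 17/3.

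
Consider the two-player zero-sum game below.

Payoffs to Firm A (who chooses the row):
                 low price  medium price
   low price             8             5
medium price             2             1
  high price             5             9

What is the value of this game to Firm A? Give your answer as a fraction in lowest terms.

47/7

Row medium price is strictly dominated by row low price, so Firm A never plays it.
The remaining 2×2 game on (low price, high price) × (low price, medium price) has no saddle point. Let Firm A play low price with probability p; indifference gives 8p + 5(1−p) = 5p + 9(1−p), so p = 4/7.
Similarly Firm B's optimal q on low price is 4/7, and the value is 8·(4/7) + (5)·(3/7) = 47/7.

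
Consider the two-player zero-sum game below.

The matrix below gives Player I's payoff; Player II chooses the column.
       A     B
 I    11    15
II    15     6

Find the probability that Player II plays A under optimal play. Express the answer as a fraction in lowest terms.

9/13

Row minima are 11 and 6, so Player I's maximin is 11; column maxima are 15 and 15, so Player II's minimax is 15. These differ, so the equilibrium is in mixed strategies.
Let Player II play A with probability q. Player I is indifferent when 11q + 15(1−q) = 15q + 6(1−q), giving q = 9/13.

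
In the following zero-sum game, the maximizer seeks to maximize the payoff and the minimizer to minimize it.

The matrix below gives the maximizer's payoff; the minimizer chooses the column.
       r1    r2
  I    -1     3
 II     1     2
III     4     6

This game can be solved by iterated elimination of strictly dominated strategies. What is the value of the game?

Column r2 is strictly dominated by r1 for the minimizer (-1<3, 1<2, 4<6); eliminate r2.
Row I is strictly dominated by row II (1>-1); eliminate I.
Row II is strictly dominated by row III (4>1); eliminate II.
Only (III, r1) remains, with payoff 4.

4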